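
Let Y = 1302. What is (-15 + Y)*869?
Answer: 1118403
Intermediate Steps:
(-15 + Y)*869 = (-15 + 1302)*869 = 1287*869 = 1118403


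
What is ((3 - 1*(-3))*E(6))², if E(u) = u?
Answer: 1296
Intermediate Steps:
((3 - 1*(-3))*E(6))² = ((3 - 1*(-3))*6)² = ((3 + 3)*6)² = (6*6)² = 36² = 1296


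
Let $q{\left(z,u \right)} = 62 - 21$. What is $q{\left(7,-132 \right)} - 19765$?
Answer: $-19724$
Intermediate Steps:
$q{\left(z,u \right)} = 41$ ($q{\left(z,u \right)} = 62 - 21 = 41$)
$q{\left(7,-132 \right)} - 19765 = 41 - 19765 = -19724$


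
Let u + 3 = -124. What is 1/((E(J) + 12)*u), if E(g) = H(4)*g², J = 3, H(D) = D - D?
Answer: -1/1524 ≈ -0.00065617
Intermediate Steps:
u = -127 (u = -3 - 124 = -127)
H(D) = 0
E(g) = 0 (E(g) = 0*g² = 0)
1/((E(J) + 12)*u) = 1/((0 + 12)*(-127)) = 1/(12*(-127)) = 1/(-1524) = -1/1524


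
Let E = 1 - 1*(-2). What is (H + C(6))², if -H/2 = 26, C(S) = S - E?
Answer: 2401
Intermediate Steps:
E = 3 (E = 1 + 2 = 3)
C(S) = -3 + S (C(S) = S - 1*3 = S - 3 = -3 + S)
H = -52 (H = -2*26 = -52)
(H + C(6))² = (-52 + (-3 + 6))² = (-52 + 3)² = (-49)² = 2401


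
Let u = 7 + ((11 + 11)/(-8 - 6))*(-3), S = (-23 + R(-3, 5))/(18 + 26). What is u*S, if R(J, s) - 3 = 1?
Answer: -779/154 ≈ -5.0584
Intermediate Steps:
R(J, s) = 4 (R(J, s) = 3 + 1 = 4)
S = -19/44 (S = (-23 + 4)/(18 + 26) = -19/44 ≈ -0.43182)
u = 82/7 (u = 7 + (22/(-14))*(-3) = 7 + (22*(-1/14))*(-3) = 7 - 11/7*(-3) = 7 + 33/7 = 82/7 ≈ 11.714)
u*S = (82/7)*(-19/44) = -779/154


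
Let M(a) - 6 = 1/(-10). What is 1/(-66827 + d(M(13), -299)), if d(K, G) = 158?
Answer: -1/66669 ≈ -1.4999e-5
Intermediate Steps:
M(a) = 59/10 (M(a) = 6 + 1/(-10) = 6 - ⅒ = 59/10)
1/(-66827 + d(M(13), -299)) = 1/(-66827 + 158) = 1/(-66669) = -1/66669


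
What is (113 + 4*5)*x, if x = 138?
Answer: 18354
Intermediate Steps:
(113 + 4*5)*x = (113 + 4*5)*138 = (113 + 20)*138 = 133*138 = 18354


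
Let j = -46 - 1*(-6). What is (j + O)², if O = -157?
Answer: 38809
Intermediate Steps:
j = -40 (j = -46 + 6 = -40)
(j + O)² = (-40 - 157)² = (-197)² = 38809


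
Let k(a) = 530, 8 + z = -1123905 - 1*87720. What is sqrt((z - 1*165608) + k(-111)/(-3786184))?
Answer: I*sqrt(1233938151483707301)/946546 ≈ 1173.6*I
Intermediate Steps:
z = -1211633 (z = -8 + (-1123905 - 1*87720) = -8 + (-1123905 - 87720) = -8 - 1211625 = -1211633)
sqrt((z - 1*165608) + k(-111)/(-3786184)) = sqrt((-1211633 - 1*165608) + 530/(-3786184)) = sqrt((-1211633 - 165608) + 530*(-1/3786184)) = sqrt(-1377241 - 265/1893092) = sqrt(-2607243919437/1893092) = I*sqrt(1233938151483707301)/946546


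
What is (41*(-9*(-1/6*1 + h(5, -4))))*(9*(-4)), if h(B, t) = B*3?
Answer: 197046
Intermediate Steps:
h(B, t) = 3*B
(41*(-9*(-1/6*1 + h(5, -4))))*(9*(-4)) = (41*(-9*(-1/6*1 + 3*5)))*(9*(-4)) = (41*(-9*(-1*1/6*1 + 15)))*(-36) = (41*(-9*(-1/6*1 + 15)))*(-36) = (41*(-9*(-1/6 + 15)))*(-36) = (41*(-9*89/6))*(-36) = (41*(-267/2))*(-36) = -10947/2*(-36) = 197046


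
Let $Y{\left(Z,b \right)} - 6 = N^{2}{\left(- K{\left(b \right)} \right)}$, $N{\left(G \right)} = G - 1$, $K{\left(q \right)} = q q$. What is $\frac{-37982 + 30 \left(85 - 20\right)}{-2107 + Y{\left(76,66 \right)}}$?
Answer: $- \frac{9008}{4745337} \approx -0.0018983$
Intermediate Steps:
$K{\left(q \right)} = q^{2}$
$N{\left(G \right)} = -1 + G$ ($N{\left(G \right)} = G - 1 = -1 + G$)
$Y{\left(Z,b \right)} = 6 + \left(-1 - b^{2}\right)^{2}$
$\frac{-37982 + 30 \left(85 - 20\right)}{-2107 + Y{\left(76,66 \right)}} = \frac{-37982 + 30 \left(85 - 20\right)}{-2107 + \left(6 + \left(1 + 66^{2}\right)^{2}\right)} = \frac{-37982 + 30 \cdot 65}{-2107 + \left(6 + \left(1 + 4356\right)^{2}\right)} = \frac{-37982 + 1950}{-2107 + \left(6 + 4357^{2}\right)} = - \frac{36032}{-2107 + \left(6 + 18983449\right)} = - \frac{36032}{-2107 + 18983455} = - \frac{36032}{18981348} = \left(-36032\right) \frac{1}{18981348} = - \frac{9008}{4745337}$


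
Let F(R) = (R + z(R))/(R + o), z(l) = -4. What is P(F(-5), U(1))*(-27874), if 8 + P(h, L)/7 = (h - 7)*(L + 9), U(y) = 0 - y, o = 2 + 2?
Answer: -1560944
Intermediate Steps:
o = 4
U(y) = -y
F(R) = (-4 + R)/(4 + R) (F(R) = (R - 4)/(R + 4) = (-4 + R)/(4 + R))
P(h, L) = -56 + 7*(-7 + h)*(9 + L) (P(h, L) = -56 + 7*((h - 7)*(L + 9)) = -56 + 7*((-7 + h)*(9 + L)) = -56 + 7*(-7 + h)*(9 + L))
P(F(-5), U(1))*(-27874) = (-497 - (-49) + 63*((-4 - 5)/(4 - 5)) + 7*(-1*1)*((-4 - 5)/(4 - 5)))*(-27874) = (-497 - 49*(-1) + 63*(-9/(-1)) + 7*(-1)*(-9/(-1)))*(-27874) = (-497 + 49 + 63*(-1*(-9)) + 7*(-1)*(-1*(-9)))*(-27874) = (-497 + 49 + 63*9 + 7*(-1)*9)*(-27874) = (-497 + 49 + 567 - 63)*(-27874) = 56*(-27874) = -1560944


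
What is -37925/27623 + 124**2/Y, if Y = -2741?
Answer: -528683673/75714643 ≈ -6.9826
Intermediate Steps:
-37925/27623 + 124**2/Y = -37925/27623 + 124**2/(-2741) = -37925*1/27623 + 15376*(-1/2741) = -37925/27623 - 15376/2741 = -528683673/75714643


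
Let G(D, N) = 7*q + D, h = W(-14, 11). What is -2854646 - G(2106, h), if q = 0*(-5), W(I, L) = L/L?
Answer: -2856752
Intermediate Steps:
W(I, L) = 1
h = 1
q = 0
G(D, N) = D (G(D, N) = 7*0 + D = 0 + D = D)
-2854646 - G(2106, h) = -2854646 - 1*2106 = -2854646 - 2106 = -2856752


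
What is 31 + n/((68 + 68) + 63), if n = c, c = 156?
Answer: 6325/199 ≈ 31.784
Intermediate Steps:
n = 156
31 + n/((68 + 68) + 63) = 31 + 156/((68 + 68) + 63) = 31 + 156/(136 + 63) = 31 + 156/199 = 6325/199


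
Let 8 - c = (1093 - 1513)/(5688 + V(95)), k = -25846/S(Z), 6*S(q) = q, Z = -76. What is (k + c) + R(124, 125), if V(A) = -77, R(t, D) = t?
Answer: 231613227/106609 ≈ 2172.5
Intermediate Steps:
S(q) = q/6
k = 38769/19 (k = -25846/((1/6)*(-76)) = -25846/(-38/3) = -25846*(-3/38) = 38769/19 ≈ 2040.5)
c = 45308/5611 (c = 8 - (1093 - 1513)/(5688 - 77) = 8 - (-420)/5611 = 8 - 1*(-420/5611) = 8 + 420/5611 = 45308/5611 ≈ 8.0749)
(k + c) + R(124, 125) = (38769/19 + 45308/5611) + 124 = 218393711/106609 + 124 = 231613227/106609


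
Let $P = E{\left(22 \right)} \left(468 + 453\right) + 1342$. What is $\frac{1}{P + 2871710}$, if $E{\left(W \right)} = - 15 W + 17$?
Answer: $\frac{1}{2584779} \approx 3.8688 \cdot 10^{-7}$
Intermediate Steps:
$E{\left(W \right)} = 17 - 15 W$
$P = -286931$ ($P = \left(17 - 330\right) \left(468 + 453\right) + 1342 = \left(17 - 330\right) 921 + 1342 = \left(-313\right) 921 + 1342 = -288273 + 1342 = -286931$)
$\frac{1}{P + 2871710} = \frac{1}{-286931 + 2871710} = \frac{1}{2584779}$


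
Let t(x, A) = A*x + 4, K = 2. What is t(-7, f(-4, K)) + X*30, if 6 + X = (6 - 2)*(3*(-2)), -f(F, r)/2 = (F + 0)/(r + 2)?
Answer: -910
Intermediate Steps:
f(F, r) = -2*F/(2 + r) (f(F, r) = -2*(F + 0)/(r + 2) = -2*F/(2 + r))
t(x, A) = 4 + A*x
X = -30 (X = -6 + (6 - 2)*(3*(-2)) = -6 + 4*(-6) = -6 - 24 = -30)
t(-7, f(-4, K)) + X*30 = (4 - 2*(-4)/(2 + 2)*(-7)) - 30*30 = (4 - 2*(-4)/4*(-7)) - 900 = (4 - 2*(-4)*¼*(-7)) - 900 = (4 + 2*(-7)) - 900 = (4 - 14) - 900 = -10 - 900 = -910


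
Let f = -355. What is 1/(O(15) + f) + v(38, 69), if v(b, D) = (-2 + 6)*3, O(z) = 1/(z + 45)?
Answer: 255528/21299 ≈ 11.997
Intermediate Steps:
O(z) = 1/(45 + z)
v(b, D) = 12 (v(b, D) = 4*3 = 12)
1/(O(15) + f) + v(38, 69) = 1/(1/(45 + 15) - 355) + 12 = 1/(1/60 - 355) + 12 = 1/(-21299/60) + 12 = -60/21299 + 12 = 255528/21299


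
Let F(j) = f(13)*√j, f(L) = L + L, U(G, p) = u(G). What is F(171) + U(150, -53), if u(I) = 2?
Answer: 2 + 78*√19 ≈ 341.99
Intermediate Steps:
U(G, p) = 2
f(L) = 2*L
F(j) = 26*√j (F(j) = (2*13)*√j = 26*√j)
F(171) + U(150, -53) = 26*√171 + 2 = 26*(3*√19) + 2 = 78*√19 + 2 = 2 + 78*√19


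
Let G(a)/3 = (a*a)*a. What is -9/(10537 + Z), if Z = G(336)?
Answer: -9/113809705 ≈ -7.9079e-8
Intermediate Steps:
G(a) = 3*a**3 (G(a) = 3*((a*a)*a) = 3*(a**2*a) = 3*a**3)
Z = 113799168 (Z = 3*336**3 = 3*37933056 = 113799168)
-9/(10537 + Z) = -9/(10537 + 113799168) = -9/113809705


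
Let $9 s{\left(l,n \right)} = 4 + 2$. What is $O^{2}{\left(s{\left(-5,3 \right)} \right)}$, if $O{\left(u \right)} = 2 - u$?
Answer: $\frac{16}{9} \approx 1.7778$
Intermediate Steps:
$s{\left(l,n \right)} = \frac{2}{3}$ ($s{\left(l,n \right)} = \frac{4 + 2}{9} = \frac{1}{9} \cdot 6 = \frac{2}{3}$)
$O^{2}{\left(s{\left(-5,3 \right)} \right)} = \left(2 - \frac{2}{3}\right)^{2} = \left(\frac{4}{3}\right)^{2} = \frac{16}{9}$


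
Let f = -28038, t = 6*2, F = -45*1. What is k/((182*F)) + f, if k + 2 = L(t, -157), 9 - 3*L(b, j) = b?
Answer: -76543739/2730 ≈ -28038.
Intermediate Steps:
F = -45
t = 12
L(b, j) = 3 - b/3
k = -3 (k = -2 + (3 - 1/3*12) = -2 + (3 - 4) = -2 - 1 = -3)
k/((182*F)) + f = -3/(182*(-45)) - 28038 = -3/(-8190) - 28038 = -3*(-1/8190) - 28038 = 1/2730 - 28038 = -76543739/2730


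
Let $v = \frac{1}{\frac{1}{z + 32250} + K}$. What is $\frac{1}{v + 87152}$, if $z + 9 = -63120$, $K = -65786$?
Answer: $\frac{2031405895}{177041086530161} \approx 1.1474 \cdot 10^{-5}$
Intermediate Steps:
$z = -63129$ ($z = -9 - 63120 = -63129$)
$v = - \frac{30879}{2031405895}$ ($v = \frac{1}{\frac{1}{-63129 + 32250} - 65786} = \frac{1}{\frac{1}{-30879} - 65786} = \frac{1}{- \frac{1}{30879} - 65786} = \frac{1}{- \frac{2031405895}{30879}} = - \frac{30879}{2031405895} \approx -1.5201 \cdot 10^{-5}$)
$\frac{1}{v + 87152} = \frac{1}{- \frac{30879}{2031405895} + 87152} = \frac{1}{\frac{177041086530161}{2031405895}} = \frac{2031405895}{177041086530161}$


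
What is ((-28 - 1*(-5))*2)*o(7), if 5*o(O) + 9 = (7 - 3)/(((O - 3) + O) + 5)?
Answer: 161/2 ≈ 80.500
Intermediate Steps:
o(O) = -9/5 + 4/(5*(2 + 2*O)) (o(O) = -9/5 + ((7 - 3)/(((O - 3) + O) + 5))/5 = -9/5 + (4/(((-3 + O) + O) + 5))/5 = -9/5 + (4/((-3 + 2*O) + 5))/5 = -9/5 + (4/(2 + 2*O))/5 = -9/5 + 4/(5*(2 + 2*O)))
((-28 - 1*(-5))*2)*o(7) = ((-28 - 1*(-5))*2)*((-7 - 9*7)/(5*(1 + 7))) = ((-28 + 5)*2)*((⅕)*(-7 - 63)/8) = (-23*2)*((⅕)*(⅛)*(-70)) = -46*(-7/4) = 161/2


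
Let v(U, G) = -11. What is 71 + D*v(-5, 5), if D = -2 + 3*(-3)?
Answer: 192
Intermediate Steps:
D = -11 (D = -2 - 9 = -11)
71 + D*v(-5, 5) = 71 - 11*(-11) = 71 + 121 = 192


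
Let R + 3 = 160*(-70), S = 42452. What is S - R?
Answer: 53655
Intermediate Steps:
R = -11203 (R = -3 + 160*(-70) = -3 - 11200 = -11203)
S - R = 42452 - 1*(-11203) = 42452 + 11203 = 53655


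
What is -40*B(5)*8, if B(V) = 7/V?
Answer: -448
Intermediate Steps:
-40*B(5)*8 = -280/5*8 = -40*7/5*8 = -56*8 = -448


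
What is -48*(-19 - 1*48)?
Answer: 3216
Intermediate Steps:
-48*(-19 - 1*48) = -48*(-19 - 48) = -48*(-67) = 3216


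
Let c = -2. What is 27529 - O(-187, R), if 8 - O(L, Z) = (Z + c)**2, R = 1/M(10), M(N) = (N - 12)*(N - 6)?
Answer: 1761633/64 ≈ 27526.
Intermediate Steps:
M(N) = (-12 + N)*(-6 + N)
R = -1/8 (R = 1/(72 + 10**2 - 18*10) = 1/(72 + 100 - 180) = 1/(-8) = -1/8 ≈ -0.12500)
O(L, Z) = 8 - (-2 + Z)**2 (O(L, Z) = 8 - (Z - 2)**2 = 8 - (-2 + Z)**2)
27529 - O(-187, R) = 27529 - (8 - (-2 - 1/8)**2) = 27529 - (8 - (-17/8)**2) = 27529 - (8 - 1*289/64) = 27529 - (8 - 289/64) = 27529 - 1*223/64 = 27529 - 223/64 = 1761633/64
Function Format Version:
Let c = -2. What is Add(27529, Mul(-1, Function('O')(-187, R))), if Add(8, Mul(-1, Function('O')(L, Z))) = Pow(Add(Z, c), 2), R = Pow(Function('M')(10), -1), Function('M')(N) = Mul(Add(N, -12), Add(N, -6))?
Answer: Rational(1761633, 64) ≈ 27526.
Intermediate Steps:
Function('M')(N) = Mul(Add(-12, N), Add(-6, N))
R = Rational(-1, 8) (R = Pow(Add(72, Pow(10, 2), Mul(-18, 10)), -1) = Pow(Add(72, 100, -180), -1) = Pow(-8, -1) = Rational(-1, 8) ≈ -0.12500)
Function('O')(L, Z) = Add(8, Mul(-1, Pow(Add(-2, Z), 2))) (Function('O')(L, Z) = Add(8, Mul(-1, Pow(Add(Z, -2), 2))) = Add(8, Mul(-1, Pow(Add(-2, Z), 2))))
Add(27529, Mul(-1, Function('O')(-187, R))) = Add(27529, Mul(-1, Add(8, Mul(-1, Pow(Add(-2, Rational(-1, 8)), 2))))) = Add(27529, Mul(-1, Add(8, Mul(-1, Pow(Rational(-17, 8), 2))))) = Add(27529, Mul(-1, Add(8, Mul(-1, Rational(289, 64))))) = Add(27529, Mul(-1, Add(8, Rational(-289, 64)))) = Add(27529, Mul(-1, Rational(223, 64))) = Add(27529, Rational(-223, 64)) = Rational(1761633, 64)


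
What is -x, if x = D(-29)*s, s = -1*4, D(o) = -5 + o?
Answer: -136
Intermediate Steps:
s = -4
x = 136 (x = (-5 - 29)*(-4) = -34*(-4) = 136)
-x = -1*136 = -136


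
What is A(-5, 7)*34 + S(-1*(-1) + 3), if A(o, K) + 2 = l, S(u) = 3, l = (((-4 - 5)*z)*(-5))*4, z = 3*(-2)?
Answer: -36785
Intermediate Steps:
z = -6
l = -1080 (l = (((-4 - 5)*(-6))*(-5))*4 = (-9*(-6)*(-5))*4 = (54*(-5))*4 = -270*4 = -1080)
A(o, K) = -1082 (A(o, K) = -2 - 1080 = -1082)
A(-5, 7)*34 + S(-1*(-1) + 3) = -1082*34 + 3 = -36788 + 3 = -36785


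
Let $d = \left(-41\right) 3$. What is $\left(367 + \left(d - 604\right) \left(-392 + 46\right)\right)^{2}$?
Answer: $63458144281$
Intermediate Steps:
$d = -123$
$\left(367 + \left(d - 604\right) \left(-392 + 46\right)\right)^{2} = \left(367 + \left(-123 - 604\right) \left(-392 + 46\right)\right)^{2} = \left(367 - -251542\right)^{2} = \left(367 + 251542\right)^{2} = 251909^{2} = 63458144281$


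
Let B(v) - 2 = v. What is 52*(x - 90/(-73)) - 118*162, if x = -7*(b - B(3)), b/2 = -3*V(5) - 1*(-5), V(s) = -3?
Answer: -2001944/73 ≈ -27424.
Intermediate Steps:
B(v) = 2 + v
b = 28 (b = 2*(-3*(-3) - 1*(-5)) = 2*(9 + 5) = 2*14 = 28)
x = -161 (x = -7*(28 - (2 + 3)) = -7*(28 - 1*5) = -7*(28 - 5) = -7*23 = -161)
52*(x - 90/(-73)) - 118*162 = 52*(-161 - 90/(-73)) - 118*162 = 52*(-161 - 90*(-1/73)) - 1*19116 = 52*(-161 + 90/73) - 19116 = 52*(-11663/73) - 19116 = -606476/73 - 19116 = -2001944/73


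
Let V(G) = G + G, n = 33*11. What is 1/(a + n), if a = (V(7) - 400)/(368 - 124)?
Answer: 122/44093 ≈ 0.0027669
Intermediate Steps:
n = 363
V(G) = 2*G
a = -193/122 (a = (2*7 - 400)/(368 - 124) = (14 - 400)/244 = -386*1/244 = -193/122 ≈ -1.5820)
1/(a + n) = 1/(-193/122 + 363) = 1/(44093/122) = 122/44093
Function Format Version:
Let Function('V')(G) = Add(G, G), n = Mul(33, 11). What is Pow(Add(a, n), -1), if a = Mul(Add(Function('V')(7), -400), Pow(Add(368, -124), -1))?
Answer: Rational(122, 44093) ≈ 0.0027669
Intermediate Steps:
n = 363
Function('V')(G) = Mul(2, G)
a = Rational(-193, 122) (a = Mul(Add(Mul(2, 7), -400), Pow(Add(368, -124), -1)) = Mul(Add(14, -400), Pow(244, -1)) = Mul(-386, Rational(1, 244)) = Rational(-193, 122) ≈ -1.5820)
Pow(Add(a, n), -1) = Pow(Add(Rational(-193, 122), 363), -1) = Pow(Rational(44093, 122), -1) = Rational(122, 44093)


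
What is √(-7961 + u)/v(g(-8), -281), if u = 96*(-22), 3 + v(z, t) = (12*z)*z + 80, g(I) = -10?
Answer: I*√10073/1277 ≈ 0.078594*I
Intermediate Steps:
v(z, t) = 77 + 12*z² (v(z, t) = -3 + ((12*z)*z + 80) = -3 + (12*z² + 80) = -3 + (80 + 12*z²) = 77 + 12*z²)
u = -2112
√(-7961 + u)/v(g(-8), -281) = √(-7961 - 2112)/(77 + 12*(-10)²) = √(-10073)/(77 + 12*100) = (I*√10073)/(77 + 1200) = (I*√10073)/1277 = (I*√10073)*(1/1277) = I*√10073/1277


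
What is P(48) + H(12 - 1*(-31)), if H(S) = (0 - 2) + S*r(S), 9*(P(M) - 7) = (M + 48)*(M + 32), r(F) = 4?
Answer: 3091/3 ≈ 1030.3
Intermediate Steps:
P(M) = 7 + (32 + M)*(48 + M)/9 (P(M) = 7 + ((M + 48)*(M + 32))/9 = 7 + ((48 + M)*(32 + M))/9 = 7 + ((32 + M)*(48 + M))/9 = 7 + (32 + M)*(48 + M)/9)
H(S) = -2 + 4*S (H(S) = (0 - 2) + S*4 = -2 + 4*S)
P(48) + H(12 - 1*(-31)) = (533/3 + (⅑)*48² + (80/9)*48) + (-2 + 4*(12 - 1*(-31))) = (533/3 + (⅑)*2304 + 1280/3) + (-2 + 4*(12 + 31)) = (533/3 + 256 + 1280/3) + (-2 + 4*43) = 2581/3 + (-2 + 172) = 2581/3 + 170 = 3091/3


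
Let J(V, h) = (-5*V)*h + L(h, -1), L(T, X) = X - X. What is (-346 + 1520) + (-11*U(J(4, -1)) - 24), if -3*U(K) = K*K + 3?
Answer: 7883/3 ≈ 2627.7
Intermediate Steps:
L(T, X) = 0
J(V, h) = -5*V*h (J(V, h) = (-5*V)*h + 0 = -5*V*h + 0 = -5*V*h)
U(K) = -1 - K**2/3 (U(K) = -(K*K + 3)/3 = -(K**2 + 3)/3 = -(3 + K**2)/3 = -1 - K**2/3)
(-346 + 1520) + (-11*U(J(4, -1)) - 24) = (-346 + 1520) + (-11*(-1 - (-5*4*(-1))**2/3) - 24) = 1174 + (-11*(-1 - 1/3*20**2) - 24) = 1174 + (-11*(-1 - 1/3*400) - 24) = 1174 + (-11*(-1 - 400/3) - 24) = 1174 + (-11*(-403/3) - 24) = 1174 + (4433/3 - 24) = 1174 + 4361/3 = 7883/3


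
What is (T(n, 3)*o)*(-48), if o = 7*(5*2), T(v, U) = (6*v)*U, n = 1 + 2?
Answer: -181440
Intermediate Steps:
n = 3
T(v, U) = 6*U*v
o = 70 (o = 7*10 = 70)
(T(n, 3)*o)*(-48) = ((6*3*3)*70)*(-48) = (54*70)*(-48) = 3780*(-48) = -181440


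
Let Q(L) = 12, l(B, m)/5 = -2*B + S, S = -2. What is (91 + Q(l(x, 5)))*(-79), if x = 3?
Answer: -8137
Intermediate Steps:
l(B, m) = -10 - 10*B (l(B, m) = 5*(-2*B - 2) = 5*(-2 - 2*B) = -10 - 10*B)
(91 + Q(l(x, 5)))*(-79) = (91 + 12)*(-79) = 103*(-79) = -8137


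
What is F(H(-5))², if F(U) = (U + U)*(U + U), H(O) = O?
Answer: 10000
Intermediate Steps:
F(U) = 4*U² (F(U) = (2*U)*(2*U) = 4*U²)
F(H(-5))² = (4*(-5)²)² = (4*25)² = 100² = 10000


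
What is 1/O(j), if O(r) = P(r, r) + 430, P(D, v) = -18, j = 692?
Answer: 1/412 ≈ 0.0024272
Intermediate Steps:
O(r) = 412 (O(r) = -18 + 430 = 412)
1/O(j) = 1/412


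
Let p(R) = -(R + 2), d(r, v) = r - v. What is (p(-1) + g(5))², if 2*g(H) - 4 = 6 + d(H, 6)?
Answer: 49/4 ≈ 12.250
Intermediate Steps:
p(R) = -2 - R (p(R) = -(2 + R) = -2 - R)
g(H) = 2 + H/2 (g(H) = 2 + (6 + (H - 1*6))/2 = 2 + (6 + (H - 6))/2 = 2 + (6 + (-6 + H))/2 = 2 + H/2)
(p(-1) + g(5))² = ((-2 - 1*(-1)) + (2 + (½)*5))² = ((-2 + 1) + (2 + 5/2))² = (-1 + 9/2)² = (7/2)² = 49/4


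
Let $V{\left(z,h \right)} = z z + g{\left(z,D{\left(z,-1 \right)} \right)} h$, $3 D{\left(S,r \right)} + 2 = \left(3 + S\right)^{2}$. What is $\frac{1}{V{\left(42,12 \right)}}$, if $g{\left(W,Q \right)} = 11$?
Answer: $\frac{1}{1896} \approx 0.00052743$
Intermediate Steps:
$D{\left(S,r \right)} = - \frac{2}{3} + \frac{\left(3 + S\right)^{2}}{3}$
$V{\left(z,h \right)} = z^{2} + 11 h$ ($V{\left(z,h \right)} = z z + 11 h = z^{2} + 11 h$)
$\frac{1}{V{\left(42,12 \right)}} = \frac{1}{42^{2} + 11 \cdot 12} = \frac{1}{1764 + 132} = \frac{1}{1896}$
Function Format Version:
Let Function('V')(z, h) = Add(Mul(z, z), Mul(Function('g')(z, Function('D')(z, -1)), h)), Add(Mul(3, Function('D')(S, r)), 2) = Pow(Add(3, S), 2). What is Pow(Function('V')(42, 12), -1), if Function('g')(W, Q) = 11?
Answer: Rational(1, 1896) ≈ 0.00052743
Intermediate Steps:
Function('D')(S, r) = Add(Rational(-2, 3), Mul(Rational(1, 3), Pow(Add(3, S), 2)))
Function('V')(z, h) = Add(Pow(z, 2), Mul(11, h)) (Function('V')(z, h) = Add(Mul(z, z), Mul(11, h)) = Add(Pow(z, 2), Mul(11, h)))
Pow(Function('V')(42, 12), -1) = Pow(Add(Pow(42, 2), Mul(11, 12)), -1) = Pow(Add(1764, 132), -1) = Pow(1896, -1) = Rational(1, 1896)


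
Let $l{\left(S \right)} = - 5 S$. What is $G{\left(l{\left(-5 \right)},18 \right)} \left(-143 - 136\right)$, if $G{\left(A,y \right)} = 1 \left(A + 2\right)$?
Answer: $-7533$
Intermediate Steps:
$G{\left(A,y \right)} = 2 + A$ ($G{\left(A,y \right)} = 1 \left(2 + A\right) = 2 + A$)
$G{\left(l{\left(-5 \right)},18 \right)} \left(-143 - 136\right) = \left(2 - -25\right) \left(-143 - 136\right) = \left(2 + 25\right) \left(-279\right) = 27 \left(-279\right) = -7533$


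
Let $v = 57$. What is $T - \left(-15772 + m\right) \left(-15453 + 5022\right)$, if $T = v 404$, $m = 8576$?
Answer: $-75038448$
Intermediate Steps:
$T = 23028$ ($T = 57 \cdot 404 = 23028$)
$T - \left(-15772 + m\right) \left(-15453 + 5022\right) = 23028 - \left(-15772 + 8576\right) \left(-15453 + 5022\right) = 23028 - \left(-7196\right) \left(-10431\right) = 23028 - 75061476 = -75038448$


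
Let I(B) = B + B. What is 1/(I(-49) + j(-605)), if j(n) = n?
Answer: -1/703 ≈ -0.0014225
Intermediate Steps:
I(B) = 2*B
1/(I(-49) + j(-605)) = 1/(2*(-49) - 605) = 1/(-98 - 605) = 1/(-703) = -1/703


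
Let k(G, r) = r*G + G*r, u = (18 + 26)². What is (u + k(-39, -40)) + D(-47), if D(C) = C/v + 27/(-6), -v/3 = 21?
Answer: 636583/126 ≈ 5052.2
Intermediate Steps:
v = -63 (v = -3*21 = -63)
D(C) = -9/2 - C/63 (D(C) = C/(-63) + 27/(-6) = C*(-1/63) + 27*(-⅙) = -C/63 - 9/2 = -9/2 - C/63)
u = 1936 (u = 44² = 1936)
k(G, r) = 2*G*r (k(G, r) = G*r + G*r = 2*G*r)
(u + k(-39, -40)) + D(-47) = (1936 + 2*(-39)*(-40)) + (-9/2 - 1/63*(-47)) = (1936 + 3120) + (-9/2 + 47/63) = 5056 - 473/126 = 636583/126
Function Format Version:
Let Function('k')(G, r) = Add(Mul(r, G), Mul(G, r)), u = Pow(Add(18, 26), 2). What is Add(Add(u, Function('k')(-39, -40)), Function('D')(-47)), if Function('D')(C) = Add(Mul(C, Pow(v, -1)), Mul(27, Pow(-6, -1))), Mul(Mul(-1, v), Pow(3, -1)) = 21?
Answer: Rational(636583, 126) ≈ 5052.2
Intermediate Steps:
v = -63 (v = Mul(-3, 21) = -63)
Function('D')(C) = Add(Rational(-9, 2), Mul(Rational(-1, 63), C)) (Function('D')(C) = Add(Mul(C, Pow(-63, -1)), Mul(27, Pow(-6, -1))) = Add(Mul(C, Rational(-1, 63)), Mul(27, Rational(-1, 6))) = Add(Mul(Rational(-1, 63), C), Rational(-9, 2)) = Add(Rational(-9, 2), Mul(Rational(-1, 63), C)))
u = 1936 (u = Pow(44, 2) = 1936)
Function('k')(G, r) = Mul(2, G, r) (Function('k')(G, r) = Add(Mul(G, r), Mul(G, r)) = Mul(2, G, r))
Add(Add(u, Function('k')(-39, -40)), Function('D')(-47)) = Add(Add(1936, Mul(2, -39, -40)), Add(Rational(-9, 2), Mul(Rational(-1, 63), -47))) = Add(Add(1936, 3120), Add(Rational(-9, 2), Rational(47, 63))) = Add(5056, Rational(-473, 126)) = Rational(636583, 126)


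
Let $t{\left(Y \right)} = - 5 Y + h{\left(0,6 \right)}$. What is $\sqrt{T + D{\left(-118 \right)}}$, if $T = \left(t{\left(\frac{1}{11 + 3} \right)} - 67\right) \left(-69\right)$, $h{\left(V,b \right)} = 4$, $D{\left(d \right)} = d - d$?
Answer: $\frac{\sqrt{856842}}{14} \approx 66.118$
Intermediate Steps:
$D{\left(d \right)} = 0$
$t{\left(Y \right)} = 4 - 5 Y$ ($t{\left(Y \right)} = - 5 Y + 4 = 4 - 5 Y$)
$T = \frac{61203}{14}$ ($T = \left(\left(4 - \frac{5}{11 + 3}\right) - 67\right) \left(-69\right) = \left(\left(4 - \frac{5}{14}\right) - 67\right) \left(-69\right) = \left(\frac{51}{14} - 67\right) \left(-69\right) = \left(- \frac{887}{14}\right) \left(-69\right) = \frac{61203}{14} \approx 4371.6$)
$\sqrt{T + D{\left(-118 \right)}} = \sqrt{\frac{61203}{14} + 0} = \sqrt{\frac{61203}{14}} = \frac{\sqrt{856842}}{14}$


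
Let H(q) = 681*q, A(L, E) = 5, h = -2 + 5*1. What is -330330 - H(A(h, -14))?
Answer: -333735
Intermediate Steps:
h = 3 (h = -2 + 5 = 3)
-330330 - H(A(h, -14)) = -330330 - 681*5 = -330330 - 1*3405 = -330330 - 3405 = -333735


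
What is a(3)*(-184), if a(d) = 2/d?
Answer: -368/3 ≈ -122.67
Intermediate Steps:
a(3)*(-184) = (2/3)*(-184) = (2*(⅓))*(-184) = (⅔)*(-184) = -368/3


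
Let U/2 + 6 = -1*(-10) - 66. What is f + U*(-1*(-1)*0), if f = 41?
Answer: 41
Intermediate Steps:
U = -124 (U = -12 + 2*(-1*(-10) - 66) = -12 + 2*(10 - 66) = -12 + 2*(-56) = -12 - 112 = -124)
f + U*(-1*(-1)*0) = 41 - 124*(-1*(-1))*0 = 41 - 124*0 = 41 + 0 = 41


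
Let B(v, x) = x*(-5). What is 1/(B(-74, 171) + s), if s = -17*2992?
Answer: -1/51719 ≈ -1.9335e-5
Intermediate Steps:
B(v, x) = -5*x
s = -50864
1/(B(-74, 171) + s) = 1/(-5*171 - 50864) = 1/(-855 - 50864) = 1/(-51719) = -1/51719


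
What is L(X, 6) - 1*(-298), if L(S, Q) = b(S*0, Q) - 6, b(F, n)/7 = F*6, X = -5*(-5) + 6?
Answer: 292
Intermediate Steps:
X = 31 (X = 25 + 6 = 31)
b(F, n) = 42*F (b(F, n) = 7*(F*6) = 7*(6*F) = 42*F)
L(S, Q) = -6 (L(S, Q) = 42*(S*0) - 6 = 42*0 - 6 = 0 - 6 = -6)
L(X, 6) - 1*(-298) = -6 - 1*(-298) = -6 + 298 = 292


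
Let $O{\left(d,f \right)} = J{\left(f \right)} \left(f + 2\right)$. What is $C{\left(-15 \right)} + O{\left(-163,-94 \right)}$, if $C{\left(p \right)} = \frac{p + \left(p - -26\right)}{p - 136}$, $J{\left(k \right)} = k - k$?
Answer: $\frac{4}{151} \approx 0.02649$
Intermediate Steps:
$J{\left(k \right)} = 0$
$C{\left(p \right)} = \frac{26 + 2 p}{-136 + p}$ ($C{\left(p \right)} = \frac{p + \left(p + 26\right)}{-136 + p} = \frac{p + \left(26 + p\right)}{-136 + p} = \frac{26 + 2 p}{-136 + p}$)
$O{\left(d,f \right)} = 0$ ($O{\left(d,f \right)} = 0 \left(f + 2\right) = 0 \left(2 + f\right) = 0$)
$C{\left(-15 \right)} + O{\left(-163,-94 \right)} = \frac{2 \left(13 - 15\right)}{-136 - 15} + 0 = 2 \frac{1}{-151} \left(-2\right) + 0 = 2 \left(- \frac{1}{151}\right) \left(-2\right) + 0 = \frac{4}{151} + 0 = \frac{4}{151}$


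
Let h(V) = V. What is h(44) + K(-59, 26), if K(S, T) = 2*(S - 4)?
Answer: -82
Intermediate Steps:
K(S, T) = -8 + 2*S (K(S, T) = 2*(-4 + S) = -8 + 2*S)
h(44) + K(-59, 26) = 44 + (-8 + 2*(-59)) = 44 + (-8 - 118) = 44 - 126 = -82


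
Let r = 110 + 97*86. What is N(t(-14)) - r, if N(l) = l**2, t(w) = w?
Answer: -8256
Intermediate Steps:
r = 8452 (r = 110 + 8342 = 8452)
N(t(-14)) - r = (-14)**2 - 1*8452 = 196 - 8452 = -8256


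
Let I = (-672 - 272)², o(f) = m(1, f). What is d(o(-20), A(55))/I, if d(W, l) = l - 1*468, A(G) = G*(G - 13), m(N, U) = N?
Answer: 921/445568 ≈ 0.0020670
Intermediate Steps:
A(G) = G*(-13 + G)
o(f) = 1
I = 891136 (I = (-944)² = 891136)
d(W, l) = -468 + l (d(W, l) = l - 468 = -468 + l)
d(o(-20), A(55))/I = (-468 + 55*(-13 + 55))/891136 = (-468 + 55*42)*(1/891136) = (-468 + 2310)*(1/891136) = 1842*(1/891136) = 921/445568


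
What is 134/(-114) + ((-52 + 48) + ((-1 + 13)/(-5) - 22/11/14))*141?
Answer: -1842818/1995 ≈ -923.72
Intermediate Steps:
134/(-114) + ((-52 + 48) + ((-1 + 13)/(-5) - 22/11/14))*141 = 134*(-1/114) + (-4 + (12*(-⅕) - 22*1/11*(1/14)))*141 = -67/57 + (-4 + (-12/5 - 2*1/14))*141 = -67/57 + (-4 + (-12/5 - ⅐))*141 = -67/57 + (-4 - 89/35)*141 = -67/57 - 229/35*141 = -67/57 - 32289/35 = -1842818/1995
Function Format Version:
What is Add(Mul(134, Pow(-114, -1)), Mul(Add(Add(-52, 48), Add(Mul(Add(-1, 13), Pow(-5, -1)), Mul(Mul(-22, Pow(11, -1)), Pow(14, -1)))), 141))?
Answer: Rational(-1842818, 1995) ≈ -923.72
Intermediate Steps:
Add(Mul(134, Pow(-114, -1)), Mul(Add(Add(-52, 48), Add(Mul(Add(-1, 13), Pow(-5, -1)), Mul(Mul(-22, Pow(11, -1)), Pow(14, -1)))), 141)) = Add(Mul(134, Rational(-1, 114)), Mul(Add(-4, Add(Mul(12, Rational(-1, 5)), Mul(Mul(-22, Rational(1, 11)), Rational(1, 14)))), 141)) = Add(Rational(-67, 57), Mul(Add(-4, Add(Rational(-12, 5), Mul(-2, Rational(1, 14)))), 141)) = Add(Rational(-67, 57), Mul(Add(-4, Add(Rational(-12, 5), Rational(-1, 7))), 141)) = Add(Rational(-67, 57), Mul(Add(-4, Rational(-89, 35)), 141)) = Add(Rational(-67, 57), Mul(Rational(-229, 35), 141)) = Add(Rational(-67, 57), Rational(-32289, 35)) = Rational(-1842818, 1995)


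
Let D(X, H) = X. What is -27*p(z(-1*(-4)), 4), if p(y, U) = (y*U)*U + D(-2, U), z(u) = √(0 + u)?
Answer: -810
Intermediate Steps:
z(u) = √u
p(y, U) = -2 + y*U² (p(y, U) = (y*U)*U - 2 = (U*y)*U - 2 = y*U² - 2 = -2 + y*U²)
-27*p(z(-1*(-4)), 4) = -27*(-2 + √(-1*(-4))*4²) = -27*(-2 + √4*16) = -27*(-2 + 2*16) = -27*(-2 + 32) = -27*30 = -810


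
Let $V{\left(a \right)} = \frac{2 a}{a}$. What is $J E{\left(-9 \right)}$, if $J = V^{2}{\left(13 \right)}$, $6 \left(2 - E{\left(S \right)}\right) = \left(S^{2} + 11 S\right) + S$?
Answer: $26$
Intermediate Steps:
$E{\left(S \right)} = 2 - 2 S - \frac{S^{2}}{6}$ ($E{\left(S \right)} = 2 - \frac{\left(S^{2} + 11 S\right) + S}{6} = 2 - \frac{S^{2} + 12 S}{6} = 2 - \left(2 S + \frac{S^{2}}{6}\right) = 2 - 2 S - \frac{S^{2}}{6}$)
$V{\left(a \right)} = 2$
$J = 4$ ($J = 2^{2} = 4$)
$J E{\left(-9 \right)} = 4 \left(2 - -18 - \frac{\left(-9\right)^{2}}{6}\right) = 4 \left(2 + 18 - \frac{27}{2}\right) = 4 \cdot \frac{13}{2} = 26$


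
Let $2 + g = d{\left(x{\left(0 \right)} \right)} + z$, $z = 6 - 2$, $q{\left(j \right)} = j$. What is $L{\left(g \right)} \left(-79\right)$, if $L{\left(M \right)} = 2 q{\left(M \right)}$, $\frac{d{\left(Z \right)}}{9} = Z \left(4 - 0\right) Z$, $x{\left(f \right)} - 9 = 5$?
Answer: $-1115164$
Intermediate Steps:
$x{\left(f \right)} = 14$ ($x{\left(f \right)} = 9 + 5 = 14$)
$d{\left(Z \right)} = 36 Z^{2}$ ($d{\left(Z \right)} = 9 Z \left(4 - 0\right) Z = 9 Z \left(4 + 0\right) Z = 9 Z 4 Z = 9 \cdot 4 Z Z = 9 \cdot 4 Z^{2} = 36 Z^{2}$)
$z = 4$
$g = 7058$ ($g = -2 + \left(36 \cdot 14^{2} + 4\right) = -2 + \left(36 \cdot 196 + 4\right) = -2 + \left(7056 + 4\right) = -2 + 7060 = 7058$)
$L{\left(M \right)} = 2 M$
$L{\left(g \right)} \left(-79\right) = 2 \cdot 7058 \left(-79\right) = 14116 \left(-79\right) = -1115164$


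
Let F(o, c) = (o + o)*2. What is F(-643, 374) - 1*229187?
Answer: -231759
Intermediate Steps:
F(o, c) = 4*o (F(o, c) = (2*o)*2 = 4*o)
F(-643, 374) - 1*229187 = 4*(-643) - 1*229187 = -2572 - 229187 = -231759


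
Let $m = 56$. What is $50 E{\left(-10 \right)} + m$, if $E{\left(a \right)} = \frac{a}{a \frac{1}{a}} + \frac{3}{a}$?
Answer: $-459$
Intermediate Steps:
$E{\left(a \right)} = a + \frac{3}{a}$ ($E{\left(a \right)} = \frac{a}{1} + \frac{3}{a} = a 1 + \frac{3}{a} = a + \frac{3}{a}$)
$50 E{\left(-10 \right)} + m = 50 \left(-10 + \frac{3}{-10}\right) + 56 = 50 \left(-10 + 3 \left(- \frac{1}{10}\right)\right) + 56 = 50 \left(-10 - \frac{3}{10}\right) + 56 = 50 \left(- \frac{103}{10}\right) + 56 = -515 + 56 = -459$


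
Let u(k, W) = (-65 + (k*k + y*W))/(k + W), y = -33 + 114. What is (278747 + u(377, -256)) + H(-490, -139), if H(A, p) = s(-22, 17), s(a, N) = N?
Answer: 33851772/121 ≈ 2.7977e+5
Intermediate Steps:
y = 81
H(A, p) = 17
u(k, W) = (-65 + k**2 + 81*W)/(W + k) (u(k, W) = (-65 + (k*k + 81*W))/(k + W) = (-65 + (k**2 + 81*W))/(W + k) = (-65 + k**2 + 81*W)/(W + k))
(278747 + u(377, -256)) + H(-490, -139) = (278747 + (-65 + 377**2 + 81*(-256))/(-256 + 377)) + 17 = (278747 + (-65 + 142129 - 20736)/121) + 17 = (278747 + (1/121)*121328) + 17 = (278747 + 121328/121) + 17 = 33849715/121 + 17 = 33851772/121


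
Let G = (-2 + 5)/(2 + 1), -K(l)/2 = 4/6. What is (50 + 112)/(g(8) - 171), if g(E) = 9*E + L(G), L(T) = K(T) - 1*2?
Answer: -486/307 ≈ -1.5831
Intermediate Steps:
K(l) = -4/3 (K(l) = -8/6 = -2*⅔ = -4/3)
G = 1 (G = 3/3 = 3*(⅓) = 1)
L(T) = -10/3 (L(T) = -4/3 - 1*2 = -4/3 - 2 = -10/3)
g(E) = -10/3 + 9*E (g(E) = 9*E - 10/3 = -10/3 + 9*E)
(50 + 112)/(g(8) - 171) = (50 + 112)/((-10/3 + 9*8) - 171) = 162/((-10/3 + 72) - 171) = 162/(206/3 - 171) = 162/(-307/3) = 162*(-3/307) = -486/307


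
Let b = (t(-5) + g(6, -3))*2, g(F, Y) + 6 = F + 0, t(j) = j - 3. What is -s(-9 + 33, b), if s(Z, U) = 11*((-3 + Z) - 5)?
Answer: -176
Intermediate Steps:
t(j) = -3 + j
g(F, Y) = -6 + F (g(F, Y) = -6 + (F + 0) = -6 + F)
b = -16 (b = ((-3 - 5) + (-6 + 6))*2 = (-8 + 0)*2 = -8*2 = -16)
s(Z, U) = -88 + 11*Z (s(Z, U) = 11*(-8 + Z) = -88 + 11*Z)
-s(-9 + 33, b) = -(-88 + 11*(-9 + 33)) = -(-88 + 11*24) = -(-88 + 264) = -1*176 = -176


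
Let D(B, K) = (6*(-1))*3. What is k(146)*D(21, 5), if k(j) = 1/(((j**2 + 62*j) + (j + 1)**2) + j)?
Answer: -18/52123 ≈ -0.00034534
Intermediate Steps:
D(B, K) = -18 (D(B, K) = -6*3 = -18)
k(j) = 1/(j**2 + (1 + j)**2 + 63*j) (k(j) = 1/(((j**2 + 62*j) + (1 + j)**2) + j) = 1/((j**2 + (1 + j)**2 + 62*j) + j) = 1/(j**2 + (1 + j)**2 + 63*j))
k(146)*D(21, 5) = -18/(1 + 2*146**2 + 65*146) = -18/(1 + 2*21316 + 9490) = -18/(1 + 42632 + 9490) = -18/52123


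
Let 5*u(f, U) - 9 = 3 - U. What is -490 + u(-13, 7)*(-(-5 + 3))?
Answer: -488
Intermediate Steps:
u(f, U) = 12/5 - U/5 (u(f, U) = 9/5 + (3 - U)/5 = 9/5 + (⅗ - U/5) = 12/5 - U/5)
-490 + u(-13, 7)*(-(-5 + 3)) = -490 + (12/5 - ⅕*7)*(-(-5 + 3)) = -490 + (12/5 - 7/5)*(-1*(-2)) = -490 + 1*2 = -490 + 2 = -488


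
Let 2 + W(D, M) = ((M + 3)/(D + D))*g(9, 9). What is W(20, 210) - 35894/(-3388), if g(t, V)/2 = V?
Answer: 1769289/16940 ≈ 104.44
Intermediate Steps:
g(t, V) = 2*V
W(D, M) = -2 + 9*(3 + M)/D (W(D, M) = -2 + ((M + 3)/(D + D))*(2*9) = -2 + ((3 + M)/((2*D)))*18 = -2 + ((3 + M)*(1/(2*D)))*18 = -2 + ((3 + M)/(2*D))*18 = -2 + 9*(3 + M)/D)
W(20, 210) - 35894/(-3388) = (27 - 2*20 + 9*210)/20 - 35894/(-3388) = (27 - 40 + 1890)/20 - 35894*(-1)/3388 = (1/20)*1877 - 1*(-17947/1694) = 1877/20 + 17947/1694 = 1769289/16940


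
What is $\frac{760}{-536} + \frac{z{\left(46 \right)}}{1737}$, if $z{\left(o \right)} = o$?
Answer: $- \frac{161933}{116379} \approx -1.3914$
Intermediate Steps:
$\frac{760}{-536} + \frac{z{\left(46 \right)}}{1737} = \frac{760}{-536} + \frac{46}{1737} = 760 \left(- \frac{1}{536}\right) + 46 \cdot \frac{1}{1737} = - \frac{95}{67} + \frac{46}{1737} = - \frac{161933}{116379}$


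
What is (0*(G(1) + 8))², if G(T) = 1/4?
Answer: 0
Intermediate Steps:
G(T) = ¼
(0*(G(1) + 8))² = (0*(¼ + 8))² = (0*(33/4))² = 0² = 0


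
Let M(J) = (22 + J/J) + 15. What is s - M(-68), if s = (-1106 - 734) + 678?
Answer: -1200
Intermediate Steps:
M(J) = 38 (M(J) = (22 + 1) + 15 = 23 + 15 = 38)
s = -1162 (s = -1840 + 678 = -1162)
s - M(-68) = -1162 - 1*38 = -1162 - 38 = -1200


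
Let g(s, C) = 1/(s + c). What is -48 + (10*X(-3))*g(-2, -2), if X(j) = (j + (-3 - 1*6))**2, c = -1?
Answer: -528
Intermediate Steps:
g(s, C) = 1/(-1 + s) (g(s, C) = 1/(s - 1) = 1/(-1 + s))
X(j) = (-9 + j)**2 (X(j) = (j + (-3 - 6))**2 = (j - 9)**2 = (-9 + j)**2)
-48 + (10*X(-3))*g(-2, -2) = -48 + (10*(-9 - 3)**2)/(-1 - 2) = -48 + (10*(-12)**2)/(-3) = -48 + (10*144)*(-1/3) = -48 + 1440*(-1/3) = -48 - 480 = -528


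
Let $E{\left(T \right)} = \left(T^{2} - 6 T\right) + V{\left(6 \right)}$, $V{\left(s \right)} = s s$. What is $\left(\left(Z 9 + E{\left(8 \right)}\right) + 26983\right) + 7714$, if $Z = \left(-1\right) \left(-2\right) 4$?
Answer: $34821$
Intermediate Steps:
$V{\left(s \right)} = s^{2}$
$Z = 8$ ($Z = 2 \cdot 4 = 8$)
$E{\left(T \right)} = 36 + T^{2} - 6 T$ ($E{\left(T \right)} = \left(T^{2} - 6 T\right) + 6^{2} = \left(T^{2} - 6 T\right) + 36 = 36 + T^{2} - 6 T$)
$\left(\left(Z 9 + E{\left(8 \right)}\right) + 26983\right) + 7714 = \left(\left(8 \cdot 9 + \left(36 + 8^{2} - 48\right)\right) + 26983\right) + 7714 = \left(\left(72 + \left(36 + 64 - 48\right)\right) + 26983\right) + 7714 = \left(\left(72 + 52\right) + 26983\right) + 7714 = \left(124 + 26983\right) + 7714 = 27107 + 7714 = 34821$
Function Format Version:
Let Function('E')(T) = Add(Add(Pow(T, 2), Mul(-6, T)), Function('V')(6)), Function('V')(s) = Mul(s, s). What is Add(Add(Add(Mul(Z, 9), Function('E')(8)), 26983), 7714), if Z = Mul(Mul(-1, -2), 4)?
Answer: 34821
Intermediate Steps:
Function('V')(s) = Pow(s, 2)
Z = 8 (Z = Mul(2, 4) = 8)
Function('E')(T) = Add(36, Pow(T, 2), Mul(-6, T)) (Function('E')(T) = Add(Add(Pow(T, 2), Mul(-6, T)), Pow(6, 2)) = Add(Add(Pow(T, 2), Mul(-6, T)), 36) = Add(36, Pow(T, 2), Mul(-6, T)))
Add(Add(Add(Mul(Z, 9), Function('E')(8)), 26983), 7714) = Add(Add(Add(Mul(8, 9), Add(36, Pow(8, 2), Mul(-6, 8))), 26983), 7714) = Add(Add(Add(72, Add(36, 64, -48)), 26983), 7714) = Add(Add(Add(72, 52), 26983), 7714) = Add(Add(124, 26983), 7714) = Add(27107, 7714) = 34821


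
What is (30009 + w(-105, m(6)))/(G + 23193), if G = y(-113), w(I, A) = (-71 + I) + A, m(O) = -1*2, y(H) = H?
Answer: 29831/23080 ≈ 1.2925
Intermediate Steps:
m(O) = -2
w(I, A) = -71 + A + I
G = -113
(30009 + w(-105, m(6)))/(G + 23193) = (30009 + (-71 - 2 - 105))/(-113 + 23193) = (30009 - 178)/23080 = 29831*(1/23080) = 29831/23080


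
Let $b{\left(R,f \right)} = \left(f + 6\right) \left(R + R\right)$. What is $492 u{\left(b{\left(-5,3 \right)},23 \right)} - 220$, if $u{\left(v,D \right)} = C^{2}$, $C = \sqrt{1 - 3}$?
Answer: $-1204$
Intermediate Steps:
$b{\left(R,f \right)} = 2 R \left(6 + f\right)$ ($b{\left(R,f \right)} = \left(6 + f\right) 2 R = 2 R \left(6 + f\right)$)
$C = i \sqrt{2}$ ($C = \sqrt{-2} = i \sqrt{2} \approx 1.4142 i$)
$u{\left(v,D \right)} = -2$ ($u{\left(v,D \right)} = \left(i \sqrt{2}\right)^{2} = -2$)
$492 u{\left(b{\left(-5,3 \right)},23 \right)} - 220 = 492 \left(-2\right) - 220 = -984 - 220 = -1204$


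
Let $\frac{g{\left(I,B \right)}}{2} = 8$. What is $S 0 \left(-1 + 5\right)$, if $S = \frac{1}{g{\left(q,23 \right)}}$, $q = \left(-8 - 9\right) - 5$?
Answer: $0$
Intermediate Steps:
$q = -22$ ($q = -17 - 5 = -22$)
$g{\left(I,B \right)} = 16$ ($g{\left(I,B \right)} = 2 \cdot 8 = 16$)
$S = \frac{1}{16} \approx 0.0625$
$S 0 \left(-1 + 5\right) = \frac{0 \left(-1 + 5\right)}{16} = \frac{0 \cdot 4}{16} = \frac{1}{16} \cdot 0 = 0$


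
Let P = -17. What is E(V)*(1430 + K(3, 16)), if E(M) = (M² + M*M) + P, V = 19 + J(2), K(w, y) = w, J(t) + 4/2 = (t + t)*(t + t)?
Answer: 3096713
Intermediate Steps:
J(t) = -2 + 4*t² (J(t) = -2 + (t + t)*(t + t) = -2 + (2*t)*(2*t) = -2 + 4*t²)
V = 33 (V = 19 + (-2 + 4*2²) = 19 + (-2 + 4*4) = 19 + (-2 + 16) = 19 + 14 = 33)
E(M) = -17 + 2*M² (E(M) = (M² + M*M) - 17 = (M² + M²) - 17 = 2*M² - 17 = -17 + 2*M²)
E(V)*(1430 + K(3, 16)) = (-17 + 2*33²)*(1430 + 3) = (-17 + 2*1089)*1433 = (-17 + 2178)*1433 = 2161*1433 = 3096713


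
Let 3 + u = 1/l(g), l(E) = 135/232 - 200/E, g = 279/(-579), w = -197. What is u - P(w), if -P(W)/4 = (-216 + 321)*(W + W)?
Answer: -1484010979089/8967755 ≈ -1.6548e+5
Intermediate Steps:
g = -93/193 (g = 279*(-1/579) = -93/193 ≈ -0.48187)
l(E) = 135/232 - 200/E (l(E) = 135*(1/232) - 200/E = 135/232 - 200/E)
P(W) = -840*W (P(W) = -4*(-216 + 321)*(W + W) = -420*2*W = -840*W)
u = -26881689/8967755 (u = -3 + 1/(135/232 - 200/(-93/193)) = -3 + 1/(135/232 - 200*(-193/93)) = -3 + 1/(135/232 + 38600/93) = -3 + 1/(8967755/21576) = -3 + 21576/8967755 = -26881689/8967755 ≈ -2.9976)
u - P(w) = -26881689/8967755 - (-840)*(-197) = -26881689/8967755 - 1*165480 = -26881689/8967755 - 165480 = -1484010979089/8967755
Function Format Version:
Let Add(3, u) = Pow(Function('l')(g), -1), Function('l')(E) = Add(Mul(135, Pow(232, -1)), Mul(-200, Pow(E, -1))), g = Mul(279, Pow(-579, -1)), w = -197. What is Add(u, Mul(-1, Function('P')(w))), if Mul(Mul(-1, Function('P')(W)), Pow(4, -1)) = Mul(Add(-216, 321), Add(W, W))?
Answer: Rational(-1484010979089, 8967755) ≈ -1.6548e+5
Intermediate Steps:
g = Rational(-93, 193) (g = Mul(279, Rational(-1, 579)) = Rational(-93, 193) ≈ -0.48187)
Function('l')(E) = Add(Rational(135, 232), Mul(-200, Pow(E, -1))) (Function('l')(E) = Add(Mul(135, Rational(1, 232)), Mul(-200, Pow(E, -1))) = Add(Rational(135, 232), Mul(-200, Pow(E, -1))))
Function('P')(W) = Mul(-840, W) (Function('P')(W) = Mul(-4, Mul(Add(-216, 321), Add(W, W))) = Mul(-4, Mul(105, Mul(2, W))) = Mul(-4, Mul(210, W)) = Mul(-840, W))
u = Rational(-26881689, 8967755) (u = Add(-3, Pow(Add(Rational(135, 232), Mul(-200, Pow(Rational(-93, 193), -1))), -1)) = Add(-3, Pow(Add(Rational(135, 232), Mul(-200, Rational(-193, 93))), -1)) = Add(-3, Pow(Add(Rational(135, 232), Rational(38600, 93)), -1)) = Add(-3, Pow(Rational(8967755, 21576), -1)) = Add(-3, Rational(21576, 8967755)) = Rational(-26881689, 8967755) ≈ -2.9976)
Add(u, Mul(-1, Function('P')(w))) = Add(Rational(-26881689, 8967755), Mul(-1, Mul(-840, -197))) = Add(Rational(-26881689, 8967755), Mul(-1, 165480)) = Add(Rational(-26881689, 8967755), -165480) = Rational(-1484010979089, 8967755)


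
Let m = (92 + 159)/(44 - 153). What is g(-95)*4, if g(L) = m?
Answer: -1004/109 ≈ -9.2110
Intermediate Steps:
m = -251/109 (m = 251/(-109) = 251*(-1/109) = -251/109 ≈ -2.3028)
g(L) = -251/109
g(-95)*4 = -251/109*4 = -1004/109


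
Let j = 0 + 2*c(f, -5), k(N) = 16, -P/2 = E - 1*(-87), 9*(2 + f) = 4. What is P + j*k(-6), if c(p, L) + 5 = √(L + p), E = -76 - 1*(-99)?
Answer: -380 + 32*I*√59/3 ≈ -380.0 + 81.932*I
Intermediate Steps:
f = -14/9 (f = -2 + (⅑)*4 = -2 + 4/9 = -14/9 ≈ -1.5556)
E = 23 (E = -76 + 99 = 23)
c(p, L) = -5 + √(L + p)
P = -220 (P = -2*(23 - 1*(-87)) = -2*(23 + 87) = -2*110 = -220)
j = -10 + 2*I*√59/3 (j = 0 + 2*(-5 + √(-5 - 14/9)) = 0 + 2*(-5 + √(-59/9)) = 0 + 2*(-5 + I*√59/3) = 0 + (-10 + 2*I*√59/3) = -10 + 2*I*√59/3 ≈ -10.0 + 5.1208*I)
P + j*k(-6) = -220 + (-10 + 2*I*√59/3)*16 = -220 + (-160 + 32*I*√59/3) = -380 + 32*I*√59/3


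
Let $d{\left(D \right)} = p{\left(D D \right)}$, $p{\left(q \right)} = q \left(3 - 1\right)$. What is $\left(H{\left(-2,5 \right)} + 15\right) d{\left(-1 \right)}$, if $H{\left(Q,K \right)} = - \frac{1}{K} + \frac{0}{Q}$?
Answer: $\frac{148}{5} \approx 29.6$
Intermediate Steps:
$p{\left(q \right)} = 2 q$ ($p{\left(q \right)} = q 2 = 2 q$)
$d{\left(D \right)} = 2 D^{2}$ ($d{\left(D \right)} = 2 D D = 2 D^{2}$)
$H{\left(Q,K \right)} = - \frac{1}{K}$ ($H{\left(Q,K \right)} = - \frac{1}{K} + 0 = - \frac{1}{K}$)
$\left(H{\left(-2,5 \right)} + 15\right) d{\left(-1 \right)} = \left(- \frac{1}{5} + 15\right) 2 \left(-1\right)^{2} = \left(\left(-1\right) \frac{1}{5} + 15\right) 2 \cdot 1 = \left(- \frac{1}{5} + 15\right) 2 = \frac{74}{5} \cdot 2 = \frac{148}{5}$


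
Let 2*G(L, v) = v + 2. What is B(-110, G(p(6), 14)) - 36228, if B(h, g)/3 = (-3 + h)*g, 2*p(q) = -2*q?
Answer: -38940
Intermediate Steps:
p(q) = -q (p(q) = (-2*q)/2 = -q)
G(L, v) = 1 + v/2 (G(L, v) = (v + 2)/2 = (2 + v)/2 = 1 + v/2)
B(h, g) = 3*g*(-3 + h) (B(h, g) = 3*((-3 + h)*g) = 3*(g*(-3 + h)) = 3*g*(-3 + h))
B(-110, G(p(6), 14)) - 36228 = 3*(1 + (½)*14)*(-3 - 110) - 36228 = 3*(1 + 7)*(-113) - 36228 = 3*8*(-113) - 36228 = -2712 - 36228 = -38940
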